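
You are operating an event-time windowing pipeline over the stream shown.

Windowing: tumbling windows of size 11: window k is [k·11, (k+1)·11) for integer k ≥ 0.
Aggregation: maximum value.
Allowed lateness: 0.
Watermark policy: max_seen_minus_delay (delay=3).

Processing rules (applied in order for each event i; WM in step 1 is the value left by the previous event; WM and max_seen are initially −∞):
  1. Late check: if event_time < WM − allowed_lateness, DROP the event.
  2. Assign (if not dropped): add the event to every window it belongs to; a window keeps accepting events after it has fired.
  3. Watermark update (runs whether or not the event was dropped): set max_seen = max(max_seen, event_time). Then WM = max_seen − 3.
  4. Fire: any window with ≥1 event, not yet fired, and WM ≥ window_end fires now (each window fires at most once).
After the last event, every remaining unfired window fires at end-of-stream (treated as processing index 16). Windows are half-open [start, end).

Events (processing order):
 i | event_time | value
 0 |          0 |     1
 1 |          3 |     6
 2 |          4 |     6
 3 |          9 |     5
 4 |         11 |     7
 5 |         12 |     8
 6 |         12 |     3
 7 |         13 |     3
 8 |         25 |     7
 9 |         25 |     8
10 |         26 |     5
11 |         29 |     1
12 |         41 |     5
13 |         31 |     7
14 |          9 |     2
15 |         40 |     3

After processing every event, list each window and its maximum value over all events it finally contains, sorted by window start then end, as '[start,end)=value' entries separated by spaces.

i=0 t=0 v=1: → [0,11); WM=-3
i=1 t=3 v=6: → [0,11); WM=0
i=2 t=4 v=6: → [0,11); WM=1
i=3 t=9 v=5: → [0,11); WM=6
i=4 t=11 v=7: → [11,22); WM=8
i=5 t=12 v=8: → [11,22); WM=9
i=6 t=12 v=3: → [11,22); WM=9
i=7 t=13 v=3: → [11,22); WM=10
i=8 t=25 v=7: → [22,33); WM=22; [0,11) fires=6 [11,22) fires=8
i=9 t=25 v=8: → [22,33); WM=22
i=10 t=26 v=5: → [22,33); WM=23
i=11 t=29 v=1: → [22,33); WM=26
i=12 t=41 v=5: → [33,44); WM=38; [22,33) fires=8
i=13 t=31 v=7: DROP (t<38-0); WM=38
i=14 t=9 v=2: DROP (t<38-0); WM=38
i=15 t=40 v=3: → [33,44); WM=38

[0,11)=6 [11,22)=8 [22,33)=8 [33,44)=5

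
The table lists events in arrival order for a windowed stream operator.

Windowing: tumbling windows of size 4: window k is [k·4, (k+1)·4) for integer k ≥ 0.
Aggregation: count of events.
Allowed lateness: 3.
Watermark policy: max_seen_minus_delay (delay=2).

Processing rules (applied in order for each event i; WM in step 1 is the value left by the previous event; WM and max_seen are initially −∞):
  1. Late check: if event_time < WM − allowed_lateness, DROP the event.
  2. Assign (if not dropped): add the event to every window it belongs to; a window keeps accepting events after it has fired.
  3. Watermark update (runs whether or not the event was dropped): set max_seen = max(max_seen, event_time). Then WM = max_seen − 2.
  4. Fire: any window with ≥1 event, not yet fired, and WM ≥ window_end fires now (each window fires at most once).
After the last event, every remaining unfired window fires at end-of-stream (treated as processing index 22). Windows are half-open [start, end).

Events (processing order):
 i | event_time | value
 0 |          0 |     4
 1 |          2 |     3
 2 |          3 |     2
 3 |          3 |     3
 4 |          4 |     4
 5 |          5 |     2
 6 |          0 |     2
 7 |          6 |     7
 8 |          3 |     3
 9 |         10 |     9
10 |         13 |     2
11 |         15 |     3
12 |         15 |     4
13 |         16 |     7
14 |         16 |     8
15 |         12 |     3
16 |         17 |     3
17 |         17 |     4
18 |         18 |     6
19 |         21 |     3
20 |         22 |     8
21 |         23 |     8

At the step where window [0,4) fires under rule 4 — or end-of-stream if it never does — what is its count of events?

i=0 t=0 v=4: → [0,4); WM=-2
i=1 t=2 v=3: → [0,4); WM=0
i=2 t=3 v=2: → [0,4); WM=1
i=3 t=3 v=3: → [0,4); WM=1
i=4 t=4 v=4: → [4,8); WM=2
i=5 t=5 v=2: → [4,8); WM=3
i=6 t=0 v=2: → [0,4); WM=3
i=7 t=6 v=7: → [4,8); WM=4; [0,4) fires=5
i=8 t=3 v=3: → [0,4); WM=4
i=9 t=10 v=9: → [8,12); WM=8; [4,8) fires=3
i=10 t=13 v=2: → [12,16); WM=11
i=11 t=15 v=3: → [12,16); WM=13; [8,12) fires=1
i=12 t=15 v=4: → [12,16); WM=13
i=13 t=16 v=7: → [16,20); WM=14
i=14 t=16 v=8: → [16,20); WM=14
i=15 t=12 v=3: → [12,16); WM=14
i=16 t=17 v=3: → [16,20); WM=15
i=17 t=17 v=4: → [16,20); WM=15
i=18 t=18 v=6: → [16,20); WM=16; [12,16) fires=4
i=19 t=21 v=3: → [20,24); WM=19
i=20 t=22 v=8: → [20,24); WM=20; [16,20) fires=5
i=21 t=23 v=8: → [20,24); WM=21

5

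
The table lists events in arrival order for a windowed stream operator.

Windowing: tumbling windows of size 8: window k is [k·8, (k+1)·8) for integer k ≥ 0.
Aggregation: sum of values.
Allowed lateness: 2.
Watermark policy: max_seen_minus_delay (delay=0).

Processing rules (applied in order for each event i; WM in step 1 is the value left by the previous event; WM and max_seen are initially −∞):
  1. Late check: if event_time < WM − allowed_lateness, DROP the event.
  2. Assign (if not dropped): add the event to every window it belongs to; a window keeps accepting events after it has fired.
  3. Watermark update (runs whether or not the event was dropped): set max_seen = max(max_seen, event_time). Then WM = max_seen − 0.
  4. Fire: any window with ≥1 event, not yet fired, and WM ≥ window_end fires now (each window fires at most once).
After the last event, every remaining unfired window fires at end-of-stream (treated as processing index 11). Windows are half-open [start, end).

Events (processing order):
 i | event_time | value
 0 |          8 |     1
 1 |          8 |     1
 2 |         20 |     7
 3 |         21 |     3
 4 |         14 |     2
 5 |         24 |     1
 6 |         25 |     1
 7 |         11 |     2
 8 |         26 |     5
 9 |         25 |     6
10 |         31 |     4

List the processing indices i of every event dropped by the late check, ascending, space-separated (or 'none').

i=0 t=8 v=1: → [8,16); WM=8
i=1 t=8 v=1: → [8,16); WM=8
i=2 t=20 v=7: → [16,24); WM=20; [8,16) fires=2
i=3 t=21 v=3: → [16,24); WM=21
i=4 t=14 v=2: DROP (t<21-2); WM=21
i=5 t=24 v=1: → [24,32); WM=24; [16,24) fires=10
i=6 t=25 v=1: → [24,32); WM=25
i=7 t=11 v=2: DROP (t<25-2); WM=25
i=8 t=26 v=5: → [24,32); WM=26
i=9 t=25 v=6: → [24,32); WM=26
i=10 t=31 v=4: → [24,32); WM=31

4 7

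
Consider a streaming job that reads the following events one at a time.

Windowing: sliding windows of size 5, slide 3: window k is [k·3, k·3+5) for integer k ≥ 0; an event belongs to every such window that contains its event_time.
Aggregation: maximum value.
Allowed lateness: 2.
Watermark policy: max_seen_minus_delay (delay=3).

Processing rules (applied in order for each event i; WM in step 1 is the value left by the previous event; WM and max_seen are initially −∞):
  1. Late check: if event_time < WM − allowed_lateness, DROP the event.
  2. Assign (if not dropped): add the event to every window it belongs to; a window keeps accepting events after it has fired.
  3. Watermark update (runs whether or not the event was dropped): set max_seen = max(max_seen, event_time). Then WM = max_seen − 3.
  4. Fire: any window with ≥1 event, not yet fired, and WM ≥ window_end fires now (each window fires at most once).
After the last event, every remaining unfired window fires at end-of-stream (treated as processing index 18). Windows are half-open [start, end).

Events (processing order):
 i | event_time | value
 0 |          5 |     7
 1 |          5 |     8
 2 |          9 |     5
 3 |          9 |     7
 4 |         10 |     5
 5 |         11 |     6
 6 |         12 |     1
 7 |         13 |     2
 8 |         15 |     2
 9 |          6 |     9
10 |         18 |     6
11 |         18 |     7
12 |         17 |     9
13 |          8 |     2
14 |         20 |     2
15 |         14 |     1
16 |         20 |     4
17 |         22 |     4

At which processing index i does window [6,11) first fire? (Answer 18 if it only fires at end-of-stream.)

i=0 t=5 v=7: → [3,8); WM=2
i=1 t=5 v=8: → [3,8); WM=2
i=2 t=9 v=5: → [9,14),[6,11); WM=6
i=3 t=9 v=7: → [9,14),[6,11); WM=6
i=4 t=10 v=5: → [9,14),[6,11); WM=7
i=5 t=11 v=6: → [9,14); WM=8; [3,8) fires=8
i=6 t=12 v=1: → [12,17),[9,14); WM=9
i=7 t=13 v=2: → [12,17),[9,14); WM=10
i=8 t=15 v=2: → [15,20),[12,17); WM=12; [6,11) fires=7
i=9 t=6 v=9: DROP (t<12-2); WM=12
i=10 t=18 v=6: → [18,23),[15,20); WM=15; [9,14) fires=7
i=11 t=18 v=7: → [18,23),[15,20); WM=15
i=12 t=17 v=9: → [15,20); WM=15
i=13 t=8 v=2: DROP (t<15-2); WM=15
i=14 t=20 v=2: → [18,23); WM=17; [12,17) fires=2
i=15 t=14 v=1: DROP (t<17-2); WM=17
i=16 t=20 v=4: → [18,23); WM=17
i=17 t=22 v=4: → [21,26),[18,23); WM=19

8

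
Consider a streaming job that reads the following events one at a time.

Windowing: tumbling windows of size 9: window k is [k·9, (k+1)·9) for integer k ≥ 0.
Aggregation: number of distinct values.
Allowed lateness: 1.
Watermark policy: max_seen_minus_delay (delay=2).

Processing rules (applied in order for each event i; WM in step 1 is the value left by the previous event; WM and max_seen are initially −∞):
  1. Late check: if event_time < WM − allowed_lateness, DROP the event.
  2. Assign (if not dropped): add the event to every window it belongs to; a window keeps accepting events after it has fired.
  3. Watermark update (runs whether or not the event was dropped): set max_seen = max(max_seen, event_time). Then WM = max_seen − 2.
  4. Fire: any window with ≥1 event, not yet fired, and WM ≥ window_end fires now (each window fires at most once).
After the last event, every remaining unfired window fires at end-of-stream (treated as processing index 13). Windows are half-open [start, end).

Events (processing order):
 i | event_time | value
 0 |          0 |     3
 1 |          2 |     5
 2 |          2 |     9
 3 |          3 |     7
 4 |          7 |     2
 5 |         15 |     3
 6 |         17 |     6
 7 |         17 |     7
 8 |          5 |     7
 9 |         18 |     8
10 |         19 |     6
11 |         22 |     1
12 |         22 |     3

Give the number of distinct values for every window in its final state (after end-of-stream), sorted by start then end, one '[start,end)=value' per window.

i=0 t=0 v=3: → [0,9); WM=-2
i=1 t=2 v=5: → [0,9); WM=0
i=2 t=2 v=9: → [0,9); WM=0
i=3 t=3 v=7: → [0,9); WM=1
i=4 t=7 v=2: → [0,9); WM=5
i=5 t=15 v=3: → [9,18); WM=13; [0,9) fires=5
i=6 t=17 v=6: → [9,18); WM=15
i=7 t=17 v=7: → [9,18); WM=15
i=8 t=5 v=7: DROP (t<15-1); WM=15
i=9 t=18 v=8: → [18,27); WM=16
i=10 t=19 v=6: → [18,27); WM=17
i=11 t=22 v=1: → [18,27); WM=20; [9,18) fires=3
i=12 t=22 v=3: → [18,27); WM=20

[0,9)=5 [9,18)=3 [18,27)=4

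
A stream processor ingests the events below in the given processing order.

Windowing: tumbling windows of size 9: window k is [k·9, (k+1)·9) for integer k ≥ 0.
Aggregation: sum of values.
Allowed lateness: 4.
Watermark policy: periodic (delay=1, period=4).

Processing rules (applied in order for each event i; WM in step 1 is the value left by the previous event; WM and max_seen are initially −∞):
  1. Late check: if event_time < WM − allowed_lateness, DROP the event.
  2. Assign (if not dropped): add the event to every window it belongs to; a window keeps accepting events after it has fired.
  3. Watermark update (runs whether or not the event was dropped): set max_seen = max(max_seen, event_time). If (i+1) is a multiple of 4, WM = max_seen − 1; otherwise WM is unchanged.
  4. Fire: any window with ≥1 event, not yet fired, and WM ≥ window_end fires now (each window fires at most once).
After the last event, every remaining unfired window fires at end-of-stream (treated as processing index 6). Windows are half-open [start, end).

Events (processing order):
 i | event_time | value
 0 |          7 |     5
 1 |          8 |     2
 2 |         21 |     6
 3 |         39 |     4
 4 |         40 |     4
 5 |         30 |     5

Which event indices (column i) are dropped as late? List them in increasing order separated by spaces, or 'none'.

i=0 t=7 v=5: → [0,9); WM=−∞
i=1 t=8 v=2: → [0,9); WM=−∞
i=2 t=21 v=6: → [18,27); WM=−∞
i=3 t=39 v=4: → [36,45); WM=38; [0,9) fires=7 [18,27) fires=6
i=4 t=40 v=4: → [36,45); WM=38
i=5 t=30 v=5: DROP (t<38-4); WM=38

5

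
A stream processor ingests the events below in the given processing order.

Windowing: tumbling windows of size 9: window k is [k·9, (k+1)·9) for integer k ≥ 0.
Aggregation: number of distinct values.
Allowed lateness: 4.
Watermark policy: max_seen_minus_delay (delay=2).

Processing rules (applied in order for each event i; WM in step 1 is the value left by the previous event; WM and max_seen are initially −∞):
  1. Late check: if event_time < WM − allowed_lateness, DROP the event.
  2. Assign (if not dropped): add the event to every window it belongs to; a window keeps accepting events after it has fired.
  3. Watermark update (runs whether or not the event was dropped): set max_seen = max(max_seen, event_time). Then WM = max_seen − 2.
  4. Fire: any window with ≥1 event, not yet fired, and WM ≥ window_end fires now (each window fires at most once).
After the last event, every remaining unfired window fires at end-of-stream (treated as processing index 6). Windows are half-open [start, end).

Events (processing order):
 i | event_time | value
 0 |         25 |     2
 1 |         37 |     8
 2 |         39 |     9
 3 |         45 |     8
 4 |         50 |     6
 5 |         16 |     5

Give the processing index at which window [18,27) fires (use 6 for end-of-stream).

1

i=0 t=25 v=2: → [18,27); WM=23
i=1 t=37 v=8: → [36,45); WM=35; [18,27) fires=1
i=2 t=39 v=9: → [36,45); WM=37
i=3 t=45 v=8: → [45,54); WM=43
i=4 t=50 v=6: → [45,54); WM=48; [36,45) fires=2
i=5 t=16 v=5: DROP (t<48-4); WM=48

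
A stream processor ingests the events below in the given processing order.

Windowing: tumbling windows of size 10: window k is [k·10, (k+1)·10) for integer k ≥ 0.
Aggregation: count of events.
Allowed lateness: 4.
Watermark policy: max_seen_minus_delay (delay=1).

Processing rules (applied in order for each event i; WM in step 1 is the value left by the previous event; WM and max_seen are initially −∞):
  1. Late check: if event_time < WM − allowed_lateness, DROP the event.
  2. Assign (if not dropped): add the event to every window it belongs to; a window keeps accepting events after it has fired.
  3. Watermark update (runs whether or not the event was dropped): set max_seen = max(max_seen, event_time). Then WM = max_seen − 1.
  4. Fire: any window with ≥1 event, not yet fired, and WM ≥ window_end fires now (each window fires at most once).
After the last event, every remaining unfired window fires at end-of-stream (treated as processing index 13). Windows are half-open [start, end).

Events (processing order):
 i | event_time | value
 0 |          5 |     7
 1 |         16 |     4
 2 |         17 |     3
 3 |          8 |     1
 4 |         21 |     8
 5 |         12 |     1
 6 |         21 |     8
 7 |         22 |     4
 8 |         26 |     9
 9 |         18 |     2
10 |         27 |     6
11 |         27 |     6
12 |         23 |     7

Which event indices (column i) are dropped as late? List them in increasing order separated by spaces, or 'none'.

i=0 t=5 v=7: → [0,10); WM=4
i=1 t=16 v=4: → [10,20); WM=15; [0,10) fires=1
i=2 t=17 v=3: → [10,20); WM=16
i=3 t=8 v=1: DROP (t<16-4); WM=16
i=4 t=21 v=8: → [20,30); WM=20; [10,20) fires=2
i=5 t=12 v=1: DROP (t<20-4); WM=20
i=6 t=21 v=8: → [20,30); WM=20
i=7 t=22 v=4: → [20,30); WM=21
i=8 t=26 v=9: → [20,30); WM=25
i=9 t=18 v=2: DROP (t<25-4); WM=25
i=10 t=27 v=6: → [20,30); WM=26
i=11 t=27 v=6: → [20,30); WM=26
i=12 t=23 v=7: → [20,30); WM=26

3 5 9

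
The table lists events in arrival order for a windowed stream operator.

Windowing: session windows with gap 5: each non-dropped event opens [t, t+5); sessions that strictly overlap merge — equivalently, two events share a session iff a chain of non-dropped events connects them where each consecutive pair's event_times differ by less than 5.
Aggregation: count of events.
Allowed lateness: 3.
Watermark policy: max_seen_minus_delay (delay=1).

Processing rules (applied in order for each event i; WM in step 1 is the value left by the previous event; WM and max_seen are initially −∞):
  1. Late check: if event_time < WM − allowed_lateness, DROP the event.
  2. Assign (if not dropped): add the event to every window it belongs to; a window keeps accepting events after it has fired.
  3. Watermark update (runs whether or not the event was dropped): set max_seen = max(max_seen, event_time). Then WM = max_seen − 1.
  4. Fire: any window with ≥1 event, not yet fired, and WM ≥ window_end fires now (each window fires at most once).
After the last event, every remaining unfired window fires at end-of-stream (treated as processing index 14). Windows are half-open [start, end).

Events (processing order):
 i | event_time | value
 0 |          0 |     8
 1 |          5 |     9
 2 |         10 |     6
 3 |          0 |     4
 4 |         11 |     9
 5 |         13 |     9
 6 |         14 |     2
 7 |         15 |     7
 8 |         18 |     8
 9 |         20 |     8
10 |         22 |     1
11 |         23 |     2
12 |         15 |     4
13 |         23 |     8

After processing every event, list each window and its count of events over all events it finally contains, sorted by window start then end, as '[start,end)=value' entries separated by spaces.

i=0 t=0 v=8: → [0,5); WM=-1
i=1 t=5 v=9: → [5,10); WM=4
i=2 t=10 v=6: → [10,15); WM=9
i=3 t=0 v=4: DROP (t<9-3); WM=9
i=4 t=11 v=9: → [10,16); WM=10
i=5 t=13 v=9: → [10,18); WM=12
i=6 t=14 v=2: → [10,19); WM=13
i=7 t=15 v=7: → [10,20); WM=14
i=8 t=18 v=8: → [10,23); WM=17
i=9 t=20 v=8: → [10,25); WM=19
i=10 t=22 v=1: → [10,27); WM=21
i=11 t=23 v=2: → [10,28); WM=22
i=12 t=15 v=4: DROP (t<22-3); WM=22
i=13 t=23 v=8: → [10,28); WM=22

[0,5)=1 [5,10)=1 [10,28)=10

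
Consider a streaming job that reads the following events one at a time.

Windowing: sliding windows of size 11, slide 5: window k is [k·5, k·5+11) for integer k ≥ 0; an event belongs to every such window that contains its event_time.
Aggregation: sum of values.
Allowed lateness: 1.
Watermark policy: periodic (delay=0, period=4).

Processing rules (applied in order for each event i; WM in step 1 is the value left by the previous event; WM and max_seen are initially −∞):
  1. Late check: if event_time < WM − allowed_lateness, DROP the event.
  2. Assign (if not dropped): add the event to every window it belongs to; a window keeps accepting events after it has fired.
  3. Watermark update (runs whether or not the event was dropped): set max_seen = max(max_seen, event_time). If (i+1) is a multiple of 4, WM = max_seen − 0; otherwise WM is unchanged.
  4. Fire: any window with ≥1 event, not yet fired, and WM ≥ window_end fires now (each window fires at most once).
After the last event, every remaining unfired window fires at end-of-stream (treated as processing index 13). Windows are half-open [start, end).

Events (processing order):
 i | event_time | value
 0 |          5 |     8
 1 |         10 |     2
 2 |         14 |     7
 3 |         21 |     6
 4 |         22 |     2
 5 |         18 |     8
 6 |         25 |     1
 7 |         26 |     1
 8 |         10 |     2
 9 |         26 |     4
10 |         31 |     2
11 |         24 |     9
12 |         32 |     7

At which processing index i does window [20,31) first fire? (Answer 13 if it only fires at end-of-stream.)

11

i=0 t=5 v=8: → [5,16),[0,11); WM=−∞
i=1 t=10 v=2: → [10,21),[5,16),[0,11); WM=−∞
i=2 t=14 v=7: → [10,21),[5,16); WM=−∞
i=3 t=21 v=6: → [20,31),[15,26); WM=21; [0,11) fires=10 [5,16) fires=17 [10,21) fires=9
i=4 t=22 v=2: → [20,31),[15,26); WM=21
i=5 t=18 v=8: DROP (t<21-1); WM=21
i=6 t=25 v=1: → [25,36),[20,31),[15,26); WM=21
i=7 t=26 v=1: → [25,36),[20,31); WM=26; [15,26) fires=9
i=8 t=10 v=2: DROP (t<26-1); WM=26
i=9 t=26 v=4: → [25,36),[20,31); WM=26
i=10 t=31 v=2: → [30,41),[25,36); WM=26
i=11 t=24 v=9: DROP (t<26-1); WM=31; [20,31) fires=14
i=12 t=32 v=7: → [30,41),[25,36); WM=31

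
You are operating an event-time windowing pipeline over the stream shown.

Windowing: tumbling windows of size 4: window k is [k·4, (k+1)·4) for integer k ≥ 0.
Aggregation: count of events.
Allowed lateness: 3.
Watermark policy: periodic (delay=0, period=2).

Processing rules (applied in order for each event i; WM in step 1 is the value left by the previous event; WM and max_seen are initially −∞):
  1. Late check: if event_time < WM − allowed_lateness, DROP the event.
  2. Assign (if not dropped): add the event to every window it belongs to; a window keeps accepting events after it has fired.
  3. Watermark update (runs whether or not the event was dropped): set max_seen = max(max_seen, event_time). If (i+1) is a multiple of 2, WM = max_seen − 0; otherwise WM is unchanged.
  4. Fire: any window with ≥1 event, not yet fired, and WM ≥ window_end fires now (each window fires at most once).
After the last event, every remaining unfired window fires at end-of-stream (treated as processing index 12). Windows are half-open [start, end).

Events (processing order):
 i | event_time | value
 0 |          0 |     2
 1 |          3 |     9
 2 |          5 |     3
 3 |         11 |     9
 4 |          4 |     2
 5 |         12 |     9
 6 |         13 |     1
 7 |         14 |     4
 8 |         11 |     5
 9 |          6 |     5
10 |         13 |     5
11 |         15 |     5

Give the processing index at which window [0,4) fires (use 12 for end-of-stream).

i=0 t=0 v=2: → [0,4); WM=−∞
i=1 t=3 v=9: → [0,4); WM=3
i=2 t=5 v=3: → [4,8); WM=3
i=3 t=11 v=9: → [8,12); WM=11; [0,4) fires=2 [4,8) fires=1
i=4 t=4 v=2: DROP (t<11-3); WM=11
i=5 t=12 v=9: → [12,16); WM=12; [8,12) fires=1
i=6 t=13 v=1: → [12,16); WM=12
i=7 t=14 v=4: → [12,16); WM=14
i=8 t=11 v=5: → [8,12); WM=14
i=9 t=6 v=5: DROP (t<14-3); WM=14
i=10 t=13 v=5: → [12,16); WM=14
i=11 t=15 v=5: → [12,16); WM=15

3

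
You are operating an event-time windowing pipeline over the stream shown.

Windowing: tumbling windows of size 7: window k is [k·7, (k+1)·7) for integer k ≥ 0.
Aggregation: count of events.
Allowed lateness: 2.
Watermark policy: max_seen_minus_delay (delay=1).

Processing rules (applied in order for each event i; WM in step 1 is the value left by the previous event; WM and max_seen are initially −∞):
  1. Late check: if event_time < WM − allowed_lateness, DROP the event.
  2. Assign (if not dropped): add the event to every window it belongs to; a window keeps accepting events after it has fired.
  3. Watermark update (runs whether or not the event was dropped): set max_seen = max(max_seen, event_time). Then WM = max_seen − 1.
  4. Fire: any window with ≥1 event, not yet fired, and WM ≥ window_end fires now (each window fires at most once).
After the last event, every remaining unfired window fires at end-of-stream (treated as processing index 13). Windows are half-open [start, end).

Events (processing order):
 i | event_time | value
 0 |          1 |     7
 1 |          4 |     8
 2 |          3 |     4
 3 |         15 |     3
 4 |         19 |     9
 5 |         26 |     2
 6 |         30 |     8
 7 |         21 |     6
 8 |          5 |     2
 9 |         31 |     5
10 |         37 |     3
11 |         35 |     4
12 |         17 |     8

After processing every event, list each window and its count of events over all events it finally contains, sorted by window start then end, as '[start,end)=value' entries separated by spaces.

i=0 t=1 v=7: → [0,7); WM=0
i=1 t=4 v=8: → [0,7); WM=3
i=2 t=3 v=4: → [0,7); WM=3
i=3 t=15 v=3: → [14,21); WM=14; [0,7) fires=3
i=4 t=19 v=9: → [14,21); WM=18
i=5 t=26 v=2: → [21,28); WM=25; [14,21) fires=2
i=6 t=30 v=8: → [28,35); WM=29; [21,28) fires=1
i=7 t=21 v=6: DROP (t<29-2); WM=29
i=8 t=5 v=2: DROP (t<29-2); WM=29
i=9 t=31 v=5: → [28,35); WM=30
i=10 t=37 v=3: → [35,42); WM=36; [28,35) fires=2
i=11 t=35 v=4: → [35,42); WM=36
i=12 t=17 v=8: DROP (t<36-2); WM=36

[0,7)=3 [14,21)=2 [21,28)=1 [28,35)=2 [35,42)=2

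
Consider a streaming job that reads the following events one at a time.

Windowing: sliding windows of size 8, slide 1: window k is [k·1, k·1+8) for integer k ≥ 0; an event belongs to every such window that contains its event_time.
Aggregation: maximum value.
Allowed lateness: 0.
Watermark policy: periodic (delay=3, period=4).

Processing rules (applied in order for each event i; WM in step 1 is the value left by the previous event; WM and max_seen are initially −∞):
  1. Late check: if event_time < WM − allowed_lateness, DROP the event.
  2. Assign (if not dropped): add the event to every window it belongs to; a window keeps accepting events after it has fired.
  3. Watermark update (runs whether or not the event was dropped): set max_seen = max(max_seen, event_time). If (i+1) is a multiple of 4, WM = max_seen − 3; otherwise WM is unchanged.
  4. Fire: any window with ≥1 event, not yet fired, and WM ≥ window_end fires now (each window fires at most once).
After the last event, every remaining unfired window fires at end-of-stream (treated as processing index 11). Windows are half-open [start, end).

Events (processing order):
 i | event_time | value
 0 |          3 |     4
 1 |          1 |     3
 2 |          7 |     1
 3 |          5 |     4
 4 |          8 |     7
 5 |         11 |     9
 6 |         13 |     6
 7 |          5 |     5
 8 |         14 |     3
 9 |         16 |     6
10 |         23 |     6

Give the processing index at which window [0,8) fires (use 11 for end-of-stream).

7

i=0 t=3 v=4: → [3,11),[2,10),[1,9),[0,8); WM=−∞
i=1 t=1 v=3: → [1,9),[0,8); WM=−∞
i=2 t=7 v=1: → [7,15),[6,14),[5,13),[4,12),[3,11),[2,10),[1,9),[0,8); WM=−∞
i=3 t=5 v=4: → [5,13),[4,12),[3,11),[2,10),[1,9),[0,8); WM=4
i=4 t=8 v=7: → [8,16),[7,15),[6,14),[5,13),[4,12),[3,11),[2,10),[1,9); WM=4
i=5 t=11 v=9: → [11,19),[10,18),[9,17),[8,16),[7,15),[6,14),[5,13),[4,12); WM=4
i=6 t=13 v=6: → [13,21),[12,20),[11,19),[10,18),[9,17),[8,16),[7,15),[6,14); WM=4
i=7 t=5 v=5: → [5,13),[4,12),[3,11),[2,10),[1,9),[0,8); WM=10; [0,8) fires=5 [1,9) fires=7 [2,10) fires=7
i=8 t=14 v=3: → [14,22),[13,21),[12,20),[11,19),[10,18),[9,17),[8,16),[7,15); WM=10
i=9 t=16 v=6: → [16,24),[15,23),[14,22),[13,21),[12,20),[11,19),[10,18),[9,17); WM=10
i=10 t=23 v=6: → [23,31),[22,30),[21,29),[20,28),[19,27),[18,26),[17,25),[16,24); WM=10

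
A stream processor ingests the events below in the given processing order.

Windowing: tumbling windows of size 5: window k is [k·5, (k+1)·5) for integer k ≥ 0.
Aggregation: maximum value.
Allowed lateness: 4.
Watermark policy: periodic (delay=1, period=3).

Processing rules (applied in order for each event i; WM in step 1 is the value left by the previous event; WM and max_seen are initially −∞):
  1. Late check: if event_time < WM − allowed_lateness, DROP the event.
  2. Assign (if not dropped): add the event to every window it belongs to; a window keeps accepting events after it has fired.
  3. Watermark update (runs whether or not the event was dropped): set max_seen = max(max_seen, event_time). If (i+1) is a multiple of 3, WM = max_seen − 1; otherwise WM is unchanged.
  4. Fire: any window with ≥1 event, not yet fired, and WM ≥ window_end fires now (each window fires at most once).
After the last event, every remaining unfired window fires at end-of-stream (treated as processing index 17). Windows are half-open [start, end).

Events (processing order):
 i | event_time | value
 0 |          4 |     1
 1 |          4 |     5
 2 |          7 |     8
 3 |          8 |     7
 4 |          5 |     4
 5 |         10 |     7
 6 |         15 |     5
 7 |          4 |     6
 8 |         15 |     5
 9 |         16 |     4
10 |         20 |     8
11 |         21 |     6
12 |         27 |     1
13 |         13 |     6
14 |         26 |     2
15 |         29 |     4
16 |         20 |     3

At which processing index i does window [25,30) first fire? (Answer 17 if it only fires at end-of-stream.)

i=0 t=4 v=1: → [0,5); WM=−∞
i=1 t=4 v=5: → [0,5); WM=−∞
i=2 t=7 v=8: → [5,10); WM=6; [0,5) fires=5
i=3 t=8 v=7: → [5,10); WM=6
i=4 t=5 v=4: → [5,10); WM=6
i=5 t=10 v=7: → [10,15); WM=9
i=6 t=15 v=5: → [15,20); WM=9
i=7 t=4 v=6: DROP (t<9-4); WM=9
i=8 t=15 v=5: → [15,20); WM=14; [5,10) fires=8
i=9 t=16 v=4: → [15,20); WM=14
i=10 t=20 v=8: → [20,25); WM=14
i=11 t=21 v=6: → [20,25); WM=20; [10,15) fires=7 [15,20) fires=5
i=12 t=27 v=1: → [25,30); WM=20
i=13 t=13 v=6: DROP (t<20-4); WM=20
i=14 t=26 v=2: → [25,30); WM=26; [20,25) fires=8
i=15 t=29 v=4: → [25,30); WM=26
i=16 t=20 v=3: DROP (t<26-4); WM=26

17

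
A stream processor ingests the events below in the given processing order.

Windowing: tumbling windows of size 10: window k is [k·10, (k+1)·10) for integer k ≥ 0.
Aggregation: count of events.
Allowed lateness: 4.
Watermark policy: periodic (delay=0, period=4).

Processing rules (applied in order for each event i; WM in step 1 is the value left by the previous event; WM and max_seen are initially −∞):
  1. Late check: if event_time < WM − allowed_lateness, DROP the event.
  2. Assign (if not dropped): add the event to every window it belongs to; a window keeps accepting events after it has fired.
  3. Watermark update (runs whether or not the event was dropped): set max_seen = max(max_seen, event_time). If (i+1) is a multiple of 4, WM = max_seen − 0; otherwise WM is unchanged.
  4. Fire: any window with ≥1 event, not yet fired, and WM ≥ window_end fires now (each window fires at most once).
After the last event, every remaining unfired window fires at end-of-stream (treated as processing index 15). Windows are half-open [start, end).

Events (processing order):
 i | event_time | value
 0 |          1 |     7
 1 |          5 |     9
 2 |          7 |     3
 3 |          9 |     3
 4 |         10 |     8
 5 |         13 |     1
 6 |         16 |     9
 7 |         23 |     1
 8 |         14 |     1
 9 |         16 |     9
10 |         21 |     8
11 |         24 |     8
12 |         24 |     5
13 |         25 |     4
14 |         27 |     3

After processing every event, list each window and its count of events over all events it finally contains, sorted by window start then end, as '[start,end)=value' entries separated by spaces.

[0,10)=4 [10,20)=3 [20,30)=6

i=0 t=1 v=7: → [0,10); WM=−∞
i=1 t=5 v=9: → [0,10); WM=−∞
i=2 t=7 v=3: → [0,10); WM=−∞
i=3 t=9 v=3: → [0,10); WM=9
i=4 t=10 v=8: → [10,20); WM=9
i=5 t=13 v=1: → [10,20); WM=9
i=6 t=16 v=9: → [10,20); WM=9
i=7 t=23 v=1: → [20,30); WM=23; [0,10) fires=4 [10,20) fires=3
i=8 t=14 v=1: DROP (t<23-4); WM=23
i=9 t=16 v=9: DROP (t<23-4); WM=23
i=10 t=21 v=8: → [20,30); WM=23
i=11 t=24 v=8: → [20,30); WM=24
i=12 t=24 v=5: → [20,30); WM=24
i=13 t=25 v=4: → [20,30); WM=24
i=14 t=27 v=3: → [20,30); WM=24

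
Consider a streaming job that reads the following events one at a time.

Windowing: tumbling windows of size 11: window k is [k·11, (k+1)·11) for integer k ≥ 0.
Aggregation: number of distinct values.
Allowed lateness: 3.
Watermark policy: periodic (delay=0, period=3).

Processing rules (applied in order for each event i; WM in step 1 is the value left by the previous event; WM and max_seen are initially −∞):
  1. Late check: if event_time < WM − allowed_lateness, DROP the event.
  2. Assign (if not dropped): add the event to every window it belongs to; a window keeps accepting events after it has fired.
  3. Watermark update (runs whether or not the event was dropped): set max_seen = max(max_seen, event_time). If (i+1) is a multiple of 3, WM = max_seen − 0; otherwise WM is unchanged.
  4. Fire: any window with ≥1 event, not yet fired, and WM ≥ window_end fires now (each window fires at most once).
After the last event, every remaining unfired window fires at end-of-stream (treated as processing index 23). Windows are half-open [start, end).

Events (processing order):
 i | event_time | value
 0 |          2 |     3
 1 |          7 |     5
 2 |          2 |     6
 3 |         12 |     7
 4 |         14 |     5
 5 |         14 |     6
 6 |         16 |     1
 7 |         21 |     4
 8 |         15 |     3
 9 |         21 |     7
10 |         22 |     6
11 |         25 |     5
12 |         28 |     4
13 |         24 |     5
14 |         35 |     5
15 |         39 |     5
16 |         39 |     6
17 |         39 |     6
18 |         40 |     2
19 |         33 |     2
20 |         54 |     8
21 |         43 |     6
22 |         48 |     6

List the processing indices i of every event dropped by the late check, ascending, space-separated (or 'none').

i=0 t=2 v=3: → [0,11); WM=−∞
i=1 t=7 v=5: → [0,11); WM=−∞
i=2 t=2 v=6: → [0,11); WM=7
i=3 t=12 v=7: → [11,22); WM=7
i=4 t=14 v=5: → [11,22); WM=7
i=5 t=14 v=6: → [11,22); WM=14; [0,11) fires=3
i=6 t=16 v=1: → [11,22); WM=14
i=7 t=21 v=4: → [11,22); WM=14
i=8 t=15 v=3: → [11,22); WM=21
i=9 t=21 v=7: → [11,22); WM=21
i=10 t=22 v=6: → [22,33); WM=21
i=11 t=25 v=5: → [22,33); WM=25; [11,22) fires=6
i=12 t=28 v=4: → [22,33); WM=25
i=13 t=24 v=5: → [22,33); WM=25
i=14 t=35 v=5: → [33,44); WM=35; [22,33) fires=3
i=15 t=39 v=5: → [33,44); WM=35
i=16 t=39 v=6: → [33,44); WM=35
i=17 t=39 v=6: → [33,44); WM=39
i=18 t=40 v=2: → [33,44); WM=39
i=19 t=33 v=2: DROP (t<39-3); WM=39
i=20 t=54 v=8: → [44,55); WM=54; [33,44) fires=3
i=21 t=43 v=6: DROP (t<54-3); WM=54
i=22 t=48 v=6: DROP (t<54-3); WM=54

19 21 22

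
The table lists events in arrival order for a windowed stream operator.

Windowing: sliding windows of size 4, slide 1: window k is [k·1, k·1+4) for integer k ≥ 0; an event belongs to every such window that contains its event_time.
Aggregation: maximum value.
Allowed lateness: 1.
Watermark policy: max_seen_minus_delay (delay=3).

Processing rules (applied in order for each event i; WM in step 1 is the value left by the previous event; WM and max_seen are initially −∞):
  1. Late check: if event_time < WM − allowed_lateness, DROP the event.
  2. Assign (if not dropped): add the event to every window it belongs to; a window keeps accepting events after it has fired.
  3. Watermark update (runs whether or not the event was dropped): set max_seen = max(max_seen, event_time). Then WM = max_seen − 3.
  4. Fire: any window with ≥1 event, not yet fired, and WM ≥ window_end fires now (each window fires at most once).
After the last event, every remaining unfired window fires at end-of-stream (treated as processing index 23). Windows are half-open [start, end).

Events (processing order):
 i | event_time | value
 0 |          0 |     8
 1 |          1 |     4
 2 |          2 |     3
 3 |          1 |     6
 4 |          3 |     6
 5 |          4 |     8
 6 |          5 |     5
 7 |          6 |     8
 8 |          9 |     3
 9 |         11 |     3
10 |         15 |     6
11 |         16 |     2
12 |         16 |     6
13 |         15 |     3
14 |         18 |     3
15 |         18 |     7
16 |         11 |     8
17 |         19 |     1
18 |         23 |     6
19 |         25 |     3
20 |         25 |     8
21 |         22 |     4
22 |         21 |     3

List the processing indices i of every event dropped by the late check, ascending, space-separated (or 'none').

i=0 t=0 v=8: → [0,4); WM=-3
i=1 t=1 v=4: → [1,5),[0,4); WM=-2
i=2 t=2 v=3: → [2,6),[1,5),[0,4); WM=-1
i=3 t=1 v=6: → [1,5),[0,4); WM=-1
i=4 t=3 v=6: → [3,7),[2,6),[1,5),[0,4); WM=0
i=5 t=4 v=8: → [4,8),[3,7),[2,6),[1,5); WM=1
i=6 t=5 v=5: → [5,9),[4,8),[3,7),[2,6); WM=2
i=7 t=6 v=8: → [6,10),[5,9),[4,8),[3,7); WM=3
i=8 t=9 v=3: → [9,13),[8,12),[7,11),[6,10); WM=6; [0,4) fires=8 [1,5) fires=8 [2,6) fires=8
i=9 t=11 v=3: → [11,15),[10,14),[9,13),[8,12); WM=8; [3,7) fires=8 [4,8) fires=8
i=10 t=15 v=6: → [15,19),[14,18),[13,17),[12,16); WM=12; [5,9) fires=8 [6,10) fires=8 [7,11) fires=3 [8,12) fires=3
i=11 t=16 v=2: → [16,20),[15,19),[14,18),[13,17); WM=13; [9,13) fires=3
i=12 t=16 v=6: → [16,20),[15,19),[14,18),[13,17); WM=13
i=13 t=15 v=3: → [15,19),[14,18),[13,17),[12,16); WM=13
i=14 t=18 v=3: → [18,22),[17,21),[16,20),[15,19); WM=15; [10,14) fires=3 [11,15) fires=3
i=15 t=18 v=7: → [18,22),[17,21),[16,20),[15,19); WM=15
i=16 t=11 v=8: DROP (t<15-1); WM=15
i=17 t=19 v=1: → [19,23),[18,22),[17,21),[16,20); WM=16; [12,16) fires=6
i=18 t=23 v=6: → [23,27),[22,26),[21,25),[20,24); WM=20; [13,17) fires=6 [14,18) fires=6 [15,19) fires=7 [16,20) fires=7
i=19 t=25 v=3: → [25,29),[24,28),[23,27),[22,26); WM=22; [17,21) fires=7 [18,22) fires=7
i=20 t=25 v=8: → [25,29),[24,28),[23,27),[22,26); WM=22
i=21 t=22 v=4: → [22,26),[21,25),[20,24),[19,23); WM=22
i=22 t=21 v=3: → [21,25),[20,24),[19,23),[18,22); WM=22

16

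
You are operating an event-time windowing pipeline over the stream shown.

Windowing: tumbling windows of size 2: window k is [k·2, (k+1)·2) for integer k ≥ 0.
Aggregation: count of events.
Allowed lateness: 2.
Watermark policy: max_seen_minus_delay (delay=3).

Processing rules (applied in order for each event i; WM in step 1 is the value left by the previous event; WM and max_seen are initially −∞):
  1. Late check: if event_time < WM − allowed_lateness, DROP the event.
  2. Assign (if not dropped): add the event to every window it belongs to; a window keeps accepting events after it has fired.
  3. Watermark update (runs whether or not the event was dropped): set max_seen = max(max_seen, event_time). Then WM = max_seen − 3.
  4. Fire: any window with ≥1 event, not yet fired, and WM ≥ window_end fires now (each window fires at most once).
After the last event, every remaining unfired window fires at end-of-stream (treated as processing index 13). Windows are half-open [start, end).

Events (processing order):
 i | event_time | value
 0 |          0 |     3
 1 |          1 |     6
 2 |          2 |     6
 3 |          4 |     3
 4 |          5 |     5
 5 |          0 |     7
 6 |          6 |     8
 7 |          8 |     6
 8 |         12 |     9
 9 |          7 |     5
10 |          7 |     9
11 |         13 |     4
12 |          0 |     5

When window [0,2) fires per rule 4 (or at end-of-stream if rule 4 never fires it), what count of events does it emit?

i=0 t=0 v=3: → [0,2); WM=-3
i=1 t=1 v=6: → [0,2); WM=-2
i=2 t=2 v=6: → [2,4); WM=-1
i=3 t=4 v=3: → [4,6); WM=1
i=4 t=5 v=5: → [4,6); WM=2; [0,2) fires=2
i=5 t=0 v=7: → [0,2); WM=2
i=6 t=6 v=8: → [6,8); WM=3
i=7 t=8 v=6: → [8,10); WM=5; [2,4) fires=1
i=8 t=12 v=9: → [12,14); WM=9; [4,6) fires=2 [6,8) fires=1
i=9 t=7 v=5: → [6,8); WM=9
i=10 t=7 v=9: → [6,8); WM=9
i=11 t=13 v=4: → [12,14); WM=10; [8,10) fires=1
i=12 t=0 v=5: DROP (t<10-2); WM=10

2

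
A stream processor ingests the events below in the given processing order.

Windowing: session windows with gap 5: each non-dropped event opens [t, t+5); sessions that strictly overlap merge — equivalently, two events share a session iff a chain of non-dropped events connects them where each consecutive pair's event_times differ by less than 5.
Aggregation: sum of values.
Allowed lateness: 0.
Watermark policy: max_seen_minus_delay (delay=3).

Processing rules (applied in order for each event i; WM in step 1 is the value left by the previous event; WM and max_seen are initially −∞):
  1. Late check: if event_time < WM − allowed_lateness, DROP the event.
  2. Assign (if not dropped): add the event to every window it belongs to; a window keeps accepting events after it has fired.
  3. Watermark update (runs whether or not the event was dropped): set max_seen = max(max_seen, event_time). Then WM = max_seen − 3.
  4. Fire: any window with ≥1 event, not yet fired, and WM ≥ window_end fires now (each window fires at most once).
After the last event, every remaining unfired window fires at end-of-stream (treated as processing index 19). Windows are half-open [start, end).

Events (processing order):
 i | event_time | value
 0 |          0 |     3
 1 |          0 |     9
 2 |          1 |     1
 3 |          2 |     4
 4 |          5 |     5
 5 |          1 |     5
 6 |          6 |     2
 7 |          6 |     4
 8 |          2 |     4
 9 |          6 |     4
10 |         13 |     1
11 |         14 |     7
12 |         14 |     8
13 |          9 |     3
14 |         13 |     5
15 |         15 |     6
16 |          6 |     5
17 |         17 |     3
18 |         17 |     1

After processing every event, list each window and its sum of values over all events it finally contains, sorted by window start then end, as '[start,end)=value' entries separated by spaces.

[0,11)=32 [13,22)=31

i=0 t=0 v=3: → [0,5); WM=-3
i=1 t=0 v=9: → [0,5); WM=-3
i=2 t=1 v=1: → [0,6); WM=-2
i=3 t=2 v=4: → [0,7); WM=-1
i=4 t=5 v=5: → [0,10); WM=2
i=5 t=1 v=5: DROP (t<2-0); WM=2
i=6 t=6 v=2: → [0,11); WM=3
i=7 t=6 v=4: → [0,11); WM=3
i=8 t=2 v=4: DROP (t<3-0); WM=3
i=9 t=6 v=4: → [0,11); WM=3
i=10 t=13 v=1: → [13,18); WM=10
i=11 t=14 v=7: → [13,19); WM=11
i=12 t=14 v=8: → [13,19); WM=11
i=13 t=9 v=3: DROP (t<11-0); WM=11
i=14 t=13 v=5: → [13,19); WM=11
i=15 t=15 v=6: → [13,20); WM=12
i=16 t=6 v=5: DROP (t<12-0); WM=12
i=17 t=17 v=3: → [13,22); WM=14
i=18 t=17 v=1: → [13,22); WM=14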